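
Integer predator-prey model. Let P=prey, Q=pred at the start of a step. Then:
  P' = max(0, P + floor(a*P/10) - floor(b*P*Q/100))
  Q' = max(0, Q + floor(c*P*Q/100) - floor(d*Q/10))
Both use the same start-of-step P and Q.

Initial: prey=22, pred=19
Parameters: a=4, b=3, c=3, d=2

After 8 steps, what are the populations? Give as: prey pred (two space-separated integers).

Answer: 0 16

Derivation:
Step 1: prey: 22+8-12=18; pred: 19+12-3=28
Step 2: prey: 18+7-15=10; pred: 28+15-5=38
Step 3: prey: 10+4-11=3; pred: 38+11-7=42
Step 4: prey: 3+1-3=1; pred: 42+3-8=37
Step 5: prey: 1+0-1=0; pred: 37+1-7=31
Step 6: prey: 0+0-0=0; pred: 31+0-6=25
Step 7: prey: 0+0-0=0; pred: 25+0-5=20
Step 8: prey: 0+0-0=0; pred: 20+0-4=16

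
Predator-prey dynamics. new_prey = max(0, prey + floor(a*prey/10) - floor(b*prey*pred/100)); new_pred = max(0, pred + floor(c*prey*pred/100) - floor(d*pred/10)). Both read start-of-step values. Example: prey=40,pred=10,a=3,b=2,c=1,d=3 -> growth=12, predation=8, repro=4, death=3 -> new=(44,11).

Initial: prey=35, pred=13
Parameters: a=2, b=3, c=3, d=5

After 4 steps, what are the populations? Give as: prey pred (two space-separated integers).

Step 1: prey: 35+7-13=29; pred: 13+13-6=20
Step 2: prey: 29+5-17=17; pred: 20+17-10=27
Step 3: prey: 17+3-13=7; pred: 27+13-13=27
Step 4: prey: 7+1-5=3; pred: 27+5-13=19

Answer: 3 19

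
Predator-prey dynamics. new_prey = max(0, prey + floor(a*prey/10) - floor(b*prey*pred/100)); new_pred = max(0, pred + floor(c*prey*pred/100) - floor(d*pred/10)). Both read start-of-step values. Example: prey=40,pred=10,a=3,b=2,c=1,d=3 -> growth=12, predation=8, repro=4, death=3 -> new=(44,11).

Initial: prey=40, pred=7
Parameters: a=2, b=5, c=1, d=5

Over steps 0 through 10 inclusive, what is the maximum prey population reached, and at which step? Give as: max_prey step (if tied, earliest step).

Answer: 58 10

Derivation:
Step 1: prey: 40+8-14=34; pred: 7+2-3=6
Step 2: prey: 34+6-10=30; pred: 6+2-3=5
Step 3: prey: 30+6-7=29; pred: 5+1-2=4
Step 4: prey: 29+5-5=29; pred: 4+1-2=3
Step 5: prey: 29+5-4=30; pred: 3+0-1=2
Step 6: prey: 30+6-3=33; pred: 2+0-1=1
Step 7: prey: 33+6-1=38; pred: 1+0-0=1
Step 8: prey: 38+7-1=44; pred: 1+0-0=1
Step 9: prey: 44+8-2=50; pred: 1+0-0=1
Step 10: prey: 50+10-2=58; pred: 1+0-0=1
Max prey = 58 at step 10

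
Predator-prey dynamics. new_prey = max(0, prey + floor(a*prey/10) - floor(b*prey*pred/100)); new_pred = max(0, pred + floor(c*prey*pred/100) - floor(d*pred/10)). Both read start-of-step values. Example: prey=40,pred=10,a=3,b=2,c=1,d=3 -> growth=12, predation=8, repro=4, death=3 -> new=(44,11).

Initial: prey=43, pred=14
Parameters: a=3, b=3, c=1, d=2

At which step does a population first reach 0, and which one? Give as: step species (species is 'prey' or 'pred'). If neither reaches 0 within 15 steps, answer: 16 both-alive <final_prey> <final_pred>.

Step 1: prey: 43+12-18=37; pred: 14+6-2=18
Step 2: prey: 37+11-19=29; pred: 18+6-3=21
Step 3: prey: 29+8-18=19; pred: 21+6-4=23
Step 4: prey: 19+5-13=11; pred: 23+4-4=23
Step 5: prey: 11+3-7=7; pred: 23+2-4=21
Step 6: prey: 7+2-4=5; pred: 21+1-4=18
Step 7: prey: 5+1-2=4; pred: 18+0-3=15
Step 8: prey: 4+1-1=4; pred: 15+0-3=12
Step 9: prey: 4+1-1=4; pred: 12+0-2=10
Step 10: prey: 4+1-1=4; pred: 10+0-2=8
Step 11: prey: 4+1-0=5; pred: 8+0-1=7
Step 12: prey: 5+1-1=5; pred: 7+0-1=6
Step 13: prey: 5+1-0=6; pred: 6+0-1=5
Step 14: prey: 6+1-0=7; pred: 5+0-1=4
Step 15: prey: 7+2-0=9; pred: 4+0-0=4
No extinction within 15 steps

Answer: 16 both-alive 9 4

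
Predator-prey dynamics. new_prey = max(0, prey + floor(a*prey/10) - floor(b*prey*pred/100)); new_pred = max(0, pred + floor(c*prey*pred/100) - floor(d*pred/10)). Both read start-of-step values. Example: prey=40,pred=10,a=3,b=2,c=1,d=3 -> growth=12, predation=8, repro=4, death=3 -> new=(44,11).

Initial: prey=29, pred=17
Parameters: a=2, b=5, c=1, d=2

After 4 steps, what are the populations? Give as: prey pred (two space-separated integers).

Step 1: prey: 29+5-24=10; pred: 17+4-3=18
Step 2: prey: 10+2-9=3; pred: 18+1-3=16
Step 3: prey: 3+0-2=1; pred: 16+0-3=13
Step 4: prey: 1+0-0=1; pred: 13+0-2=11

Answer: 1 11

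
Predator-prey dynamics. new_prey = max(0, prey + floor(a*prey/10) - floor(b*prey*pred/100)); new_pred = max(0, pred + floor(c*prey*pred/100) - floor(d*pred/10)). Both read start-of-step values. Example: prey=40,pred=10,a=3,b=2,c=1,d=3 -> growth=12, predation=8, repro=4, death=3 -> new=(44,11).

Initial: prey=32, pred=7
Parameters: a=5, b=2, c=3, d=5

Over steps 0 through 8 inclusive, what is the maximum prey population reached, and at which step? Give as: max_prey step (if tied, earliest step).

Answer: 67 3

Derivation:
Step 1: prey: 32+16-4=44; pred: 7+6-3=10
Step 2: prey: 44+22-8=58; pred: 10+13-5=18
Step 3: prey: 58+29-20=67; pred: 18+31-9=40
Step 4: prey: 67+33-53=47; pred: 40+80-20=100
Step 5: prey: 47+23-94=0; pred: 100+141-50=191
Step 6: prey: 0+0-0=0; pred: 191+0-95=96
Step 7: prey: 0+0-0=0; pred: 96+0-48=48
Step 8: prey: 0+0-0=0; pred: 48+0-24=24
Max prey = 67 at step 3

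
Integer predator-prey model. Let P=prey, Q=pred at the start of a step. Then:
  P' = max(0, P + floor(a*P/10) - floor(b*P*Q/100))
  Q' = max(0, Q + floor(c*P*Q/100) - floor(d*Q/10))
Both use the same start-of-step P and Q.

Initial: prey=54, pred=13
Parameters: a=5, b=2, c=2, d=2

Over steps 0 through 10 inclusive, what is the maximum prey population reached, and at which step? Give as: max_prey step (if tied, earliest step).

Answer: 67 1

Derivation:
Step 1: prey: 54+27-14=67; pred: 13+14-2=25
Step 2: prey: 67+33-33=67; pred: 25+33-5=53
Step 3: prey: 67+33-71=29; pred: 53+71-10=114
Step 4: prey: 29+14-66=0; pred: 114+66-22=158
Step 5: prey: 0+0-0=0; pred: 158+0-31=127
Step 6: prey: 0+0-0=0; pred: 127+0-25=102
Step 7: prey: 0+0-0=0; pred: 102+0-20=82
Step 8: prey: 0+0-0=0; pred: 82+0-16=66
Step 9: prey: 0+0-0=0; pred: 66+0-13=53
Step 10: prey: 0+0-0=0; pred: 53+0-10=43
Max prey = 67 at step 1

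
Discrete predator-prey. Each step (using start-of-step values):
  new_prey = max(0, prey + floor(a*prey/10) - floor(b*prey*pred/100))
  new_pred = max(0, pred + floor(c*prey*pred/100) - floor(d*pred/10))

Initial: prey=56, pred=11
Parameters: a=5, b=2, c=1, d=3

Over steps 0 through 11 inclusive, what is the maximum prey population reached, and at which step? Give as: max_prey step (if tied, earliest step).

Step 1: prey: 56+28-12=72; pred: 11+6-3=14
Step 2: prey: 72+36-20=88; pred: 14+10-4=20
Step 3: prey: 88+44-35=97; pred: 20+17-6=31
Step 4: prey: 97+48-60=85; pred: 31+30-9=52
Step 5: prey: 85+42-88=39; pred: 52+44-15=81
Step 6: prey: 39+19-63=0; pred: 81+31-24=88
Step 7: prey: 0+0-0=0; pred: 88+0-26=62
Step 8: prey: 0+0-0=0; pred: 62+0-18=44
Step 9: prey: 0+0-0=0; pred: 44+0-13=31
Step 10: prey: 0+0-0=0; pred: 31+0-9=22
Step 11: prey: 0+0-0=0; pred: 22+0-6=16
Max prey = 97 at step 3

Answer: 97 3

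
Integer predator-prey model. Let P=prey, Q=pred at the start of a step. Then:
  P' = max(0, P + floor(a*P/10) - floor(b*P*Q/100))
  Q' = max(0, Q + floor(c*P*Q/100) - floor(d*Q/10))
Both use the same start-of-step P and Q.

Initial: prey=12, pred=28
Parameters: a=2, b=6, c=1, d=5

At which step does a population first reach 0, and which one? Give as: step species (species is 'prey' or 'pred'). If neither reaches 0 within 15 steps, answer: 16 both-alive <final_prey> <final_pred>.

Step 1: prey: 12+2-20=0; pred: 28+3-14=17
First extinction: prey at step 1

Answer: 1 prey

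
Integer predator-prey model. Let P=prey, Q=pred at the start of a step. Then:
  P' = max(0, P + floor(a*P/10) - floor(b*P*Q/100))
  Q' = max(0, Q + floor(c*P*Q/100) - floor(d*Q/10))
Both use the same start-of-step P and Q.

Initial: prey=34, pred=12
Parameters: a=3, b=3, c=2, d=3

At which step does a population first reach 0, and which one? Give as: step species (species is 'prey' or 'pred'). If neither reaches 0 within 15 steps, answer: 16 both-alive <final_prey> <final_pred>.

Step 1: prey: 34+10-12=32; pred: 12+8-3=17
Step 2: prey: 32+9-16=25; pred: 17+10-5=22
Step 3: prey: 25+7-16=16; pred: 22+11-6=27
Step 4: prey: 16+4-12=8; pred: 27+8-8=27
Step 5: prey: 8+2-6=4; pred: 27+4-8=23
Step 6: prey: 4+1-2=3; pred: 23+1-6=18
Step 7: prey: 3+0-1=2; pred: 18+1-5=14
Step 8: prey: 2+0-0=2; pred: 14+0-4=10
Step 9: prey: 2+0-0=2; pred: 10+0-3=7
Step 10: prey: 2+0-0=2; pred: 7+0-2=5
Step 11: prey: 2+0-0=2; pred: 5+0-1=4
Step 12: prey: 2+0-0=2; pred: 4+0-1=3
Step 13: prey: 2+0-0=2; pred: 3+0-0=3
Steps 14-15: state stable at prey=2, pred=3 (no change)
No extinction within 15 steps

Answer: 16 both-alive 2 3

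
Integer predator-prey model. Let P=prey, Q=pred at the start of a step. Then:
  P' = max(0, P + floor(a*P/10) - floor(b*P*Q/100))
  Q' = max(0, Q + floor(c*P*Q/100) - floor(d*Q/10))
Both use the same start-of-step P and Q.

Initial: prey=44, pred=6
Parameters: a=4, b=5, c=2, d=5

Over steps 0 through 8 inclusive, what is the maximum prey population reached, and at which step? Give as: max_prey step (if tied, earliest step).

Answer: 48 1

Derivation:
Step 1: prey: 44+17-13=48; pred: 6+5-3=8
Step 2: prey: 48+19-19=48; pred: 8+7-4=11
Step 3: prey: 48+19-26=41; pred: 11+10-5=16
Step 4: prey: 41+16-32=25; pred: 16+13-8=21
Step 5: prey: 25+10-26=9; pred: 21+10-10=21
Step 6: prey: 9+3-9=3; pred: 21+3-10=14
Step 7: prey: 3+1-2=2; pred: 14+0-7=7
Step 8: prey: 2+0-0=2; pred: 7+0-3=4
Max prey = 48 at step 1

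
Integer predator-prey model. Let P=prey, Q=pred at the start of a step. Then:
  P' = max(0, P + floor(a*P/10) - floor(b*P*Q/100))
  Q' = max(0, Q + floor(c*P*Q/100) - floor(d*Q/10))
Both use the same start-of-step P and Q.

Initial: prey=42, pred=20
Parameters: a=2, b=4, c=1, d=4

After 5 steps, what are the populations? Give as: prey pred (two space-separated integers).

Answer: 3 4

Derivation:
Step 1: prey: 42+8-33=17; pred: 20+8-8=20
Step 2: prey: 17+3-13=7; pred: 20+3-8=15
Step 3: prey: 7+1-4=4; pred: 15+1-6=10
Step 4: prey: 4+0-1=3; pred: 10+0-4=6
Step 5: prey: 3+0-0=3; pred: 6+0-2=4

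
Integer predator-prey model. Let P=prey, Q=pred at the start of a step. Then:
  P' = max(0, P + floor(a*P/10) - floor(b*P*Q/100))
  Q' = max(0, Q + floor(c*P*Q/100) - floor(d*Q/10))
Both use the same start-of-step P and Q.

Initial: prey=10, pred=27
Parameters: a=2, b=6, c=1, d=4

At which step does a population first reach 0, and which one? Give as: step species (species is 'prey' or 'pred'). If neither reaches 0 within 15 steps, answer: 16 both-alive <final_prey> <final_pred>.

Step 1: prey: 10+2-16=0; pred: 27+2-10=19
First extinction: prey at step 1

Answer: 1 prey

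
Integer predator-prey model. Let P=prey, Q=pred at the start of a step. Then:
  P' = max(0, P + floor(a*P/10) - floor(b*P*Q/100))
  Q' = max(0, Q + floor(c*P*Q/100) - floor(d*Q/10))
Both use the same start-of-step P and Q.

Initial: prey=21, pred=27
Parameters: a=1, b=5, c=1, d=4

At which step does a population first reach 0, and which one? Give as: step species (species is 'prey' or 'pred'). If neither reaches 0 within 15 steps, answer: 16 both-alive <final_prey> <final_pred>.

Answer: 1 prey

Derivation:
Step 1: prey: 21+2-28=0; pred: 27+5-10=22
First extinction: prey at step 1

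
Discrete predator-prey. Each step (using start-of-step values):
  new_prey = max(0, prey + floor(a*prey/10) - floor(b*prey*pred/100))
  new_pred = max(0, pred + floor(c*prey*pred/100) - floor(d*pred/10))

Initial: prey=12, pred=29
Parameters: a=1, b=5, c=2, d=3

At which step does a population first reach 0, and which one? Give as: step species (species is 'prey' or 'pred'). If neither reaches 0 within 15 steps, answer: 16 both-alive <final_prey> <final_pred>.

Answer: 1 prey

Derivation:
Step 1: prey: 12+1-17=0; pred: 29+6-8=27
First extinction: prey at step 1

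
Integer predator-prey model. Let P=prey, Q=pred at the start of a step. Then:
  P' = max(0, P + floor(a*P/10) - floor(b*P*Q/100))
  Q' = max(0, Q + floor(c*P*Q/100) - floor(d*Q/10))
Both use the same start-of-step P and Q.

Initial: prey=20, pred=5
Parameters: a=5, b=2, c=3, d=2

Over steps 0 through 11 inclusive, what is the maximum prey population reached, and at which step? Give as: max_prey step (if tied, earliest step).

Answer: 54 4

Derivation:
Step 1: prey: 20+10-2=28; pred: 5+3-1=7
Step 2: prey: 28+14-3=39; pred: 7+5-1=11
Step 3: prey: 39+19-8=50; pred: 11+12-2=21
Step 4: prey: 50+25-21=54; pred: 21+31-4=48
Step 5: prey: 54+27-51=30; pred: 48+77-9=116
Step 6: prey: 30+15-69=0; pred: 116+104-23=197
Step 7: prey: 0+0-0=0; pred: 197+0-39=158
Step 8: prey: 0+0-0=0; pred: 158+0-31=127
Step 9: prey: 0+0-0=0; pred: 127+0-25=102
Step 10: prey: 0+0-0=0; pred: 102+0-20=82
Step 11: prey: 0+0-0=0; pred: 82+0-16=66
Max prey = 54 at step 4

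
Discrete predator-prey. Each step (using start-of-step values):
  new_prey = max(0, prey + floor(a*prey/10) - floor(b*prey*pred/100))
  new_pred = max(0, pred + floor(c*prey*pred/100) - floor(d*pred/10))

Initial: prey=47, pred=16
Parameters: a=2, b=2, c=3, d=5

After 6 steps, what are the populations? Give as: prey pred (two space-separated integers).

Step 1: prey: 47+9-15=41; pred: 16+22-8=30
Step 2: prey: 41+8-24=25; pred: 30+36-15=51
Step 3: prey: 25+5-25=5; pred: 51+38-25=64
Step 4: prey: 5+1-6=0; pred: 64+9-32=41
Step 5: prey: 0+0-0=0; pred: 41+0-20=21
Step 6: prey: 0+0-0=0; pred: 21+0-10=11

Answer: 0 11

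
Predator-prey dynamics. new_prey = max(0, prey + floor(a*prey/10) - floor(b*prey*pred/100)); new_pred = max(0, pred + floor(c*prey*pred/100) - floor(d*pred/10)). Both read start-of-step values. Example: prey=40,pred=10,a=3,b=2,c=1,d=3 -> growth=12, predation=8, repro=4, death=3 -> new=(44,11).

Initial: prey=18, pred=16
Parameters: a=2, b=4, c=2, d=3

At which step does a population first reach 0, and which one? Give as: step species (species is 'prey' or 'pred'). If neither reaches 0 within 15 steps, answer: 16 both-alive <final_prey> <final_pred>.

Answer: 16 both-alive 2 3

Derivation:
Step 1: prey: 18+3-11=10; pred: 16+5-4=17
Step 2: prey: 10+2-6=6; pred: 17+3-5=15
Step 3: prey: 6+1-3=4; pred: 15+1-4=12
Step 4: prey: 4+0-1=3; pred: 12+0-3=9
Step 5: prey: 3+0-1=2; pred: 9+0-2=7
Step 6: prey: 2+0-0=2; pred: 7+0-2=5
Step 7: prey: 2+0-0=2; pred: 5+0-1=4
Step 8: prey: 2+0-0=2; pred: 4+0-1=3
Step 9: prey: 2+0-0=2; pred: 3+0-0=3
Steps 10-15: state stable at prey=2, pred=3 (no change)
No extinction within 15 steps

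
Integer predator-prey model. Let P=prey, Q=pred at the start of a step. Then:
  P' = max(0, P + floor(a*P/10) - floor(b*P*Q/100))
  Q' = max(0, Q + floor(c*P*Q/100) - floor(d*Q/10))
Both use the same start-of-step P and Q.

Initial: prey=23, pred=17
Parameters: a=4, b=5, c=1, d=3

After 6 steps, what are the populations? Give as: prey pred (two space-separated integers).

Step 1: prey: 23+9-19=13; pred: 17+3-5=15
Step 2: prey: 13+5-9=9; pred: 15+1-4=12
Step 3: prey: 9+3-5=7; pred: 12+1-3=10
Step 4: prey: 7+2-3=6; pred: 10+0-3=7
Step 5: prey: 6+2-2=6; pred: 7+0-2=5
Step 6: prey: 6+2-1=7; pred: 5+0-1=4

Answer: 7 4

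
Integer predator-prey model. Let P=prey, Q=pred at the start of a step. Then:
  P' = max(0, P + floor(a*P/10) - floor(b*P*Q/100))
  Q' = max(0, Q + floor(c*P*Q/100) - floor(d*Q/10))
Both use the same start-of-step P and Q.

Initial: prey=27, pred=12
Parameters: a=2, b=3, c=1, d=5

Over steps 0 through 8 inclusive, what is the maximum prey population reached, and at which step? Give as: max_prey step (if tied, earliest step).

Step 1: prey: 27+5-9=23; pred: 12+3-6=9
Step 2: prey: 23+4-6=21; pred: 9+2-4=7
Step 3: prey: 21+4-4=21; pred: 7+1-3=5
Step 4: prey: 21+4-3=22; pred: 5+1-2=4
Step 5: prey: 22+4-2=24; pred: 4+0-2=2
Step 6: prey: 24+4-1=27; pred: 2+0-1=1
Step 7: prey: 27+5-0=32; pred: 1+0-0=1
Step 8: prey: 32+6-0=38; pred: 1+0-0=1
Max prey = 38 at step 8

Answer: 38 8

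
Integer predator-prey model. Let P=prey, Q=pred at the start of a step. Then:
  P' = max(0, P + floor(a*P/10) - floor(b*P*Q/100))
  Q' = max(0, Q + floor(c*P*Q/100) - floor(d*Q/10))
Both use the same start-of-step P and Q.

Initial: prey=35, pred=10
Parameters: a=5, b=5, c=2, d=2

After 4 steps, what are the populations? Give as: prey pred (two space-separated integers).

Answer: 1 30

Derivation:
Step 1: prey: 35+17-17=35; pred: 10+7-2=15
Step 2: prey: 35+17-26=26; pred: 15+10-3=22
Step 3: prey: 26+13-28=11; pred: 22+11-4=29
Step 4: prey: 11+5-15=1; pred: 29+6-5=30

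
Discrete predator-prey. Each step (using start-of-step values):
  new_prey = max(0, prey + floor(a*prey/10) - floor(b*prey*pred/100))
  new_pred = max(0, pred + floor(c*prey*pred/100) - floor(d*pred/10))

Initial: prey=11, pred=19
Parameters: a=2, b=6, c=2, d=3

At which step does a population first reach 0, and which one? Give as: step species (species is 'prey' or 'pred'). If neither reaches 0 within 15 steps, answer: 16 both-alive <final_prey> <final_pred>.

Answer: 2 prey

Derivation:
Step 1: prey: 11+2-12=1; pred: 19+4-5=18
Step 2: prey: 1+0-1=0; pred: 18+0-5=13
First extinction: prey at step 2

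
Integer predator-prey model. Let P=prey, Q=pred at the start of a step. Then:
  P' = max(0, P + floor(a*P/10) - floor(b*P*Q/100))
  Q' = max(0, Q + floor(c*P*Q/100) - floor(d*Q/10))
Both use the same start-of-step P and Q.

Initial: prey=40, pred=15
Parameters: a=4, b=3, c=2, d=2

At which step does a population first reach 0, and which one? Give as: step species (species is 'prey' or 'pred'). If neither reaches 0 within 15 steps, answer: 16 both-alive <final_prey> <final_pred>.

Answer: 4 prey

Derivation:
Step 1: prey: 40+16-18=38; pred: 15+12-3=24
Step 2: prey: 38+15-27=26; pred: 24+18-4=38
Step 3: prey: 26+10-29=7; pred: 38+19-7=50
Step 4: prey: 7+2-10=0; pred: 50+7-10=47
First extinction: prey at step 4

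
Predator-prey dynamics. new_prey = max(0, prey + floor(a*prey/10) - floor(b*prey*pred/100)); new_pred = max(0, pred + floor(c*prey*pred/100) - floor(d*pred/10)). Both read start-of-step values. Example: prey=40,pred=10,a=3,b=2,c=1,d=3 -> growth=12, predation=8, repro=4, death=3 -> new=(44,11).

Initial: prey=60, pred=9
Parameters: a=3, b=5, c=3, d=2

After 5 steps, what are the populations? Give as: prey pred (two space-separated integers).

Step 1: prey: 60+18-27=51; pred: 9+16-1=24
Step 2: prey: 51+15-61=5; pred: 24+36-4=56
Step 3: prey: 5+1-14=0; pred: 56+8-11=53
Step 4: prey: 0+0-0=0; pred: 53+0-10=43
Step 5: prey: 0+0-0=0; pred: 43+0-8=35

Answer: 0 35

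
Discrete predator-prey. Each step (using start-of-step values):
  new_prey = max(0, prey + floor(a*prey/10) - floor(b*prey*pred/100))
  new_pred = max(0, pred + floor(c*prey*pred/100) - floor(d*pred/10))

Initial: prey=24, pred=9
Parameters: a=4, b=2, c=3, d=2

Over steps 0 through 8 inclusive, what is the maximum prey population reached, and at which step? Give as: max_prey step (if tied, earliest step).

Answer: 32 2

Derivation:
Step 1: prey: 24+9-4=29; pred: 9+6-1=14
Step 2: prey: 29+11-8=32; pred: 14+12-2=24
Step 3: prey: 32+12-15=29; pred: 24+23-4=43
Step 4: prey: 29+11-24=16; pred: 43+37-8=72
Step 5: prey: 16+6-23=0; pred: 72+34-14=92
Step 6: prey: 0+0-0=0; pred: 92+0-18=74
Step 7: prey: 0+0-0=0; pred: 74+0-14=60
Step 8: prey: 0+0-0=0; pred: 60+0-12=48
Max prey = 32 at step 2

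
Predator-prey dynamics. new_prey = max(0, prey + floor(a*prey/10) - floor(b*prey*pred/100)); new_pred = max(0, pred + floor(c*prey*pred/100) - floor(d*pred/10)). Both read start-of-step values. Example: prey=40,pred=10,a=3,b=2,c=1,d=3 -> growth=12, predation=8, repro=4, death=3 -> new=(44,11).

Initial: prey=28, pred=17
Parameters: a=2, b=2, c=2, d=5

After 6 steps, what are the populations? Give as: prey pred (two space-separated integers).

Step 1: prey: 28+5-9=24; pred: 17+9-8=18
Step 2: prey: 24+4-8=20; pred: 18+8-9=17
Step 3: prey: 20+4-6=18; pred: 17+6-8=15
Step 4: prey: 18+3-5=16; pred: 15+5-7=13
Step 5: prey: 16+3-4=15; pred: 13+4-6=11
Step 6: prey: 15+3-3=15; pred: 11+3-5=9

Answer: 15 9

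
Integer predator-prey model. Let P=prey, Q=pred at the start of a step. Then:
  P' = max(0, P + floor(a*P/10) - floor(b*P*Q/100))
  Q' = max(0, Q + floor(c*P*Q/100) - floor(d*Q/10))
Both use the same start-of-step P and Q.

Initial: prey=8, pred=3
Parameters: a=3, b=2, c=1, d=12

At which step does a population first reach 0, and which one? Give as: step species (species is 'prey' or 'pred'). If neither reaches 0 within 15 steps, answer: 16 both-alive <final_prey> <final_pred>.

Step 1: prey: 8+2-0=10; pred: 3+0-3=0
First extinction: pred at step 1

Answer: 1 pred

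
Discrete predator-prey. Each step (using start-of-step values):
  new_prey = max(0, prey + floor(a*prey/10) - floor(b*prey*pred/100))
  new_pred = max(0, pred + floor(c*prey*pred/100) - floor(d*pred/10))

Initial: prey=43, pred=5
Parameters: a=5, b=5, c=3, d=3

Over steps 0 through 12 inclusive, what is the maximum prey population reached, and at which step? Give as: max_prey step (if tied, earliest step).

Answer: 54 1

Derivation:
Step 1: prey: 43+21-10=54; pred: 5+6-1=10
Step 2: prey: 54+27-27=54; pred: 10+16-3=23
Step 3: prey: 54+27-62=19; pred: 23+37-6=54
Step 4: prey: 19+9-51=0; pred: 54+30-16=68
Step 5: prey: 0+0-0=0; pred: 68+0-20=48
Step 6: prey: 0+0-0=0; pred: 48+0-14=34
Step 7: prey: 0+0-0=0; pred: 34+0-10=24
Step 8: prey: 0+0-0=0; pred: 24+0-7=17
Step 9: prey: 0+0-0=0; pred: 17+0-5=12
Step 10: prey: 0+0-0=0; pred: 12+0-3=9
Step 11: prey: 0+0-0=0; pred: 9+0-2=7
Step 12: prey: 0+0-0=0; pred: 7+0-2=5
Max prey = 54 at step 1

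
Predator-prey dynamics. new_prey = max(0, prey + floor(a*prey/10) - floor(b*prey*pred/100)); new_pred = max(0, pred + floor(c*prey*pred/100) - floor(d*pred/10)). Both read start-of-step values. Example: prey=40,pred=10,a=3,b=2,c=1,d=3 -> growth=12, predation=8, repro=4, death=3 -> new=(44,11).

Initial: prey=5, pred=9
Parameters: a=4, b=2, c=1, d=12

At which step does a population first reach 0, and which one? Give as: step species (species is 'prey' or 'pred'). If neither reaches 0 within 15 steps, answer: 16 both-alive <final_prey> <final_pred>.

Step 1: prey: 5+2-0=7; pred: 9+0-10=0
First extinction: pred at step 1

Answer: 1 pred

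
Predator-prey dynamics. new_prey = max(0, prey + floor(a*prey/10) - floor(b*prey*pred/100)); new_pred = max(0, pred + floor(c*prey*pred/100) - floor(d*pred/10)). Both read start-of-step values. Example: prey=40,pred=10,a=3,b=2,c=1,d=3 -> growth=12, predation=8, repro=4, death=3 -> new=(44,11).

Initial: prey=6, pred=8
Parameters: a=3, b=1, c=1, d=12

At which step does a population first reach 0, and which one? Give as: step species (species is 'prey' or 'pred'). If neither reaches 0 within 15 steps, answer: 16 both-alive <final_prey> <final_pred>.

Step 1: prey: 6+1-0=7; pred: 8+0-9=0
First extinction: pred at step 1

Answer: 1 pred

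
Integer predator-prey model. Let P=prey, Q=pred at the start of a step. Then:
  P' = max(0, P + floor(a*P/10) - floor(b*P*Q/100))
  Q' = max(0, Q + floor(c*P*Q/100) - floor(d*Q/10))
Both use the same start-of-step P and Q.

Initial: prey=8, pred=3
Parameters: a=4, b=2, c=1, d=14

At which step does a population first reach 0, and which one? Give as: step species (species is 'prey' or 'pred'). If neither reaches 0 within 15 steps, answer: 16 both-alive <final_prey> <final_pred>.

Step 1: prey: 8+3-0=11; pred: 3+0-4=0
First extinction: pred at step 1

Answer: 1 pred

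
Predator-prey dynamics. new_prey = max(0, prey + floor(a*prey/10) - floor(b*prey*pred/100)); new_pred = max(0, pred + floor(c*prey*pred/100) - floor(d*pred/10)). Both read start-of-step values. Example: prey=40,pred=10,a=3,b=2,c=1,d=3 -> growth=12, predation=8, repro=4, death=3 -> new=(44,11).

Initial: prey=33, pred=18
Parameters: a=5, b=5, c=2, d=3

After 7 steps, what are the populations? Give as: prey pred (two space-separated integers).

Answer: 1 7

Derivation:
Step 1: prey: 33+16-29=20; pred: 18+11-5=24
Step 2: prey: 20+10-24=6; pred: 24+9-7=26
Step 3: prey: 6+3-7=2; pred: 26+3-7=22
Step 4: prey: 2+1-2=1; pred: 22+0-6=16
Step 5: prey: 1+0-0=1; pred: 16+0-4=12
Step 6: prey: 1+0-0=1; pred: 12+0-3=9
Step 7: prey: 1+0-0=1; pred: 9+0-2=7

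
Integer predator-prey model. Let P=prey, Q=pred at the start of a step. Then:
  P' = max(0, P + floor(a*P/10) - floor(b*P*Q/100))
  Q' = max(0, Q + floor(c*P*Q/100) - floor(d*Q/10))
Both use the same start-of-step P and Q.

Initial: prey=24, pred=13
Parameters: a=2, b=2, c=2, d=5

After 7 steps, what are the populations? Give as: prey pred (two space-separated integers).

Step 1: prey: 24+4-6=22; pred: 13+6-6=13
Step 2: prey: 22+4-5=21; pred: 13+5-6=12
Step 3: prey: 21+4-5=20; pred: 12+5-6=11
Step 4: prey: 20+4-4=20; pred: 11+4-5=10
Step 5: prey: 20+4-4=20; pred: 10+4-5=9
Step 6: prey: 20+4-3=21; pred: 9+3-4=8
Step 7: prey: 21+4-3=22; pred: 8+3-4=7

Answer: 22 7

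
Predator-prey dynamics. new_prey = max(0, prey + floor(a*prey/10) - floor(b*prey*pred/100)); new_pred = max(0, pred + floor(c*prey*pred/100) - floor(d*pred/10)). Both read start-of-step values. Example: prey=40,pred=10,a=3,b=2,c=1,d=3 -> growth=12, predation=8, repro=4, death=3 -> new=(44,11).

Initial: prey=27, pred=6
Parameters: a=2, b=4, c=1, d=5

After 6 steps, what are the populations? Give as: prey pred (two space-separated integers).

Step 1: prey: 27+5-6=26; pred: 6+1-3=4
Step 2: prey: 26+5-4=27; pred: 4+1-2=3
Step 3: prey: 27+5-3=29; pred: 3+0-1=2
Step 4: prey: 29+5-2=32; pred: 2+0-1=1
Step 5: prey: 32+6-1=37; pred: 1+0-0=1
Step 6: prey: 37+7-1=43; pred: 1+0-0=1

Answer: 43 1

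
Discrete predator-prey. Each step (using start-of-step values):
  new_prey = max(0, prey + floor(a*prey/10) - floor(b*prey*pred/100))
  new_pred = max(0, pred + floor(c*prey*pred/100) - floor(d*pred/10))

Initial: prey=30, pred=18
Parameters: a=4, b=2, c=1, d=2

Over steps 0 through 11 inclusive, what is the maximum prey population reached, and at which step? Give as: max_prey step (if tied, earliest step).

Step 1: prey: 30+12-10=32; pred: 18+5-3=20
Step 2: prey: 32+12-12=32; pred: 20+6-4=22
Step 3: prey: 32+12-14=30; pred: 22+7-4=25
Step 4: prey: 30+12-15=27; pred: 25+7-5=27
Step 5: prey: 27+10-14=23; pred: 27+7-5=29
Step 6: prey: 23+9-13=19; pred: 29+6-5=30
Step 7: prey: 19+7-11=15; pred: 30+5-6=29
Step 8: prey: 15+6-8=13; pred: 29+4-5=28
Step 9: prey: 13+5-7=11; pred: 28+3-5=26
Step 10: prey: 11+4-5=10; pred: 26+2-5=23
Step 11: prey: 10+4-4=10; pred: 23+2-4=21
Max prey = 32 at step 1

Answer: 32 1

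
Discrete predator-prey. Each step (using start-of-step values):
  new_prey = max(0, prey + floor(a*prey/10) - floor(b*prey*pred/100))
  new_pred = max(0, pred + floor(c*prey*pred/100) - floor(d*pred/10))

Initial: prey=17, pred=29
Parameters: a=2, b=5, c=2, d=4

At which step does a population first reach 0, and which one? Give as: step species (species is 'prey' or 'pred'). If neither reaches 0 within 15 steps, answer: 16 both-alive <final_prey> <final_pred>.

Answer: 1 prey

Derivation:
Step 1: prey: 17+3-24=0; pred: 29+9-11=27
First extinction: prey at step 1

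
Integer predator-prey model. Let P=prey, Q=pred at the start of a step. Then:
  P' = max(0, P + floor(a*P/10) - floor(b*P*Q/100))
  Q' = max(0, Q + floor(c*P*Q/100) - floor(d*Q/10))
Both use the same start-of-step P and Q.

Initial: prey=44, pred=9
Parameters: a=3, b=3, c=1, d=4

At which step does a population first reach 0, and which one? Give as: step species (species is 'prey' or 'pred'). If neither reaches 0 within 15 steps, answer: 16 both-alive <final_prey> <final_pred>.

Answer: 16 both-alive 47 10

Derivation:
Step 1: prey: 44+13-11=46; pred: 9+3-3=9
Step 2: prey: 46+13-12=47; pred: 9+4-3=10
Step 3: prey: 47+14-14=47; pred: 10+4-4=10
Steps 4-15: state stable at prey=47, pred=10 (no change)
No extinction within 15 steps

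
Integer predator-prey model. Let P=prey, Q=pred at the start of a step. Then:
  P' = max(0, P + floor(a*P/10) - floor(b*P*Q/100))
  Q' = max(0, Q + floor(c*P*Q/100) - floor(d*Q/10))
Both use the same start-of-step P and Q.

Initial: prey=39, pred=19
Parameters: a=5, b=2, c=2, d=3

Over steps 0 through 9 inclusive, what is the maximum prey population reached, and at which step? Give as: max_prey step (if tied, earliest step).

Answer: 44 1

Derivation:
Step 1: prey: 39+19-14=44; pred: 19+14-5=28
Step 2: prey: 44+22-24=42; pred: 28+24-8=44
Step 3: prey: 42+21-36=27; pred: 44+36-13=67
Step 4: prey: 27+13-36=4; pred: 67+36-20=83
Step 5: prey: 4+2-6=0; pred: 83+6-24=65
Step 6: prey: 0+0-0=0; pred: 65+0-19=46
Step 7: prey: 0+0-0=0; pred: 46+0-13=33
Step 8: prey: 0+0-0=0; pred: 33+0-9=24
Step 9: prey: 0+0-0=0; pred: 24+0-7=17
Max prey = 44 at step 1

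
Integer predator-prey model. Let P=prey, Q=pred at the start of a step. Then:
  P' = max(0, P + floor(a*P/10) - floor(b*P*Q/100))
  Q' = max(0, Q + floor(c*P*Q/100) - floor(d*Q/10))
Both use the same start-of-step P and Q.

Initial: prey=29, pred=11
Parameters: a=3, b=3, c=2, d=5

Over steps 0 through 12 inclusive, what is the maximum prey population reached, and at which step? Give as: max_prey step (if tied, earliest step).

Answer: 30 12

Derivation:
Step 1: prey: 29+8-9=28; pred: 11+6-5=12
Step 2: prey: 28+8-10=26; pred: 12+6-6=12
Step 3: prey: 26+7-9=24; pred: 12+6-6=12
Step 4: prey: 24+7-8=23; pred: 12+5-6=11
Step 5: prey: 23+6-7=22; pred: 11+5-5=11
Step 6: prey: 22+6-7=21; pred: 11+4-5=10
Step 7: prey: 21+6-6=21; pred: 10+4-5=9
Step 8: prey: 21+6-5=22; pred: 9+3-4=8
Step 9: prey: 22+6-5=23; pred: 8+3-4=7
Step 10: prey: 23+6-4=25; pred: 7+3-3=7
Step 11: prey: 25+7-5=27; pred: 7+3-3=7
Step 12: prey: 27+8-5=30; pred: 7+3-3=7
Max prey = 30 at step 12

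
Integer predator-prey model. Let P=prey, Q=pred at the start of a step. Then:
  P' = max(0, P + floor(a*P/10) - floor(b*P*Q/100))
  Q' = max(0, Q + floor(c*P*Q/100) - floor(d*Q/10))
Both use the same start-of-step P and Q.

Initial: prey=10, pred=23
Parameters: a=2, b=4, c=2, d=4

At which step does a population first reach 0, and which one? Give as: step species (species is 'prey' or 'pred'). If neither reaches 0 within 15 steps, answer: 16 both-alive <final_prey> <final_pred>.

Step 1: prey: 10+2-9=3; pred: 23+4-9=18
Step 2: prey: 3+0-2=1; pred: 18+1-7=12
Step 3: prey: 1+0-0=1; pred: 12+0-4=8
Step 4: prey: 1+0-0=1; pred: 8+0-3=5
Step 5: prey: 1+0-0=1; pred: 5+0-2=3
Step 6: prey: 1+0-0=1; pred: 3+0-1=2
Step 7: prey: 1+0-0=1; pred: 2+0-0=2
Steps 8-15: state stable at prey=1, pred=2 (no change)
No extinction within 15 steps

Answer: 16 both-alive 1 2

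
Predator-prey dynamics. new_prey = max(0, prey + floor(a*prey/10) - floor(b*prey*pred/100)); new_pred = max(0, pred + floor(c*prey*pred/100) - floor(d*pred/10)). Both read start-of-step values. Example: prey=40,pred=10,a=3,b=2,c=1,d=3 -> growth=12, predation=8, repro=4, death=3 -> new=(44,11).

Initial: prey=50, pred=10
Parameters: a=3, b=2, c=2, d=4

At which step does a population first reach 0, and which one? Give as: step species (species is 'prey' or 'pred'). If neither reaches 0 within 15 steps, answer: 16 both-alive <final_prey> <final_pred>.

Answer: 5 prey

Derivation:
Step 1: prey: 50+15-10=55; pred: 10+10-4=16
Step 2: prey: 55+16-17=54; pred: 16+17-6=27
Step 3: prey: 54+16-29=41; pred: 27+29-10=46
Step 4: prey: 41+12-37=16; pred: 46+37-18=65
Step 5: prey: 16+4-20=0; pred: 65+20-26=59
First extinction: prey at step 5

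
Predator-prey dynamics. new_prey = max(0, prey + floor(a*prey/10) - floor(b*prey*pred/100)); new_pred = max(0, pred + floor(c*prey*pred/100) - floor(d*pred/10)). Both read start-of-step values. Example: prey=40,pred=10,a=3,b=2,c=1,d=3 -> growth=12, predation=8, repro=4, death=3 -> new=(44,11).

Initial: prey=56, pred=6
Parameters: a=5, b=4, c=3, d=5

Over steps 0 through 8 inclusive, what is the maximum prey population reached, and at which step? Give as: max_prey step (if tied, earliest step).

Answer: 71 1

Derivation:
Step 1: prey: 56+28-13=71; pred: 6+10-3=13
Step 2: prey: 71+35-36=70; pred: 13+27-6=34
Step 3: prey: 70+35-95=10; pred: 34+71-17=88
Step 4: prey: 10+5-35=0; pred: 88+26-44=70
Step 5: prey: 0+0-0=0; pred: 70+0-35=35
Step 6: prey: 0+0-0=0; pred: 35+0-17=18
Step 7: prey: 0+0-0=0; pred: 18+0-9=9
Step 8: prey: 0+0-0=0; pred: 9+0-4=5
Max prey = 71 at step 1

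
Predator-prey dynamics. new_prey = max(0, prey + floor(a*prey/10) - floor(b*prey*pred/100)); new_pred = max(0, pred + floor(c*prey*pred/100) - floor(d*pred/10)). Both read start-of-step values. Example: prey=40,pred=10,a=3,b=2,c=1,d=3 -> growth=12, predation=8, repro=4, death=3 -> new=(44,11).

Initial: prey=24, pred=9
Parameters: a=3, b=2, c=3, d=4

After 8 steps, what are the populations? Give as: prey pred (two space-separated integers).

Answer: 1 21

Derivation:
Step 1: prey: 24+7-4=27; pred: 9+6-3=12
Step 2: prey: 27+8-6=29; pred: 12+9-4=17
Step 3: prey: 29+8-9=28; pred: 17+14-6=25
Step 4: prey: 28+8-14=22; pred: 25+21-10=36
Step 5: prey: 22+6-15=13; pred: 36+23-14=45
Step 6: prey: 13+3-11=5; pred: 45+17-18=44
Step 7: prey: 5+1-4=2; pred: 44+6-17=33
Step 8: prey: 2+0-1=1; pred: 33+1-13=21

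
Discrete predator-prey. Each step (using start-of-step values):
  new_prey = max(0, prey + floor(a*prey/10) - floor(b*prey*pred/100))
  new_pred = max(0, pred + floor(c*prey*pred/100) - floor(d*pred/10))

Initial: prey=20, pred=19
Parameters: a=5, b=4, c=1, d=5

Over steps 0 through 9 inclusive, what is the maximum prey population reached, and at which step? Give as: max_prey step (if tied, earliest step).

Step 1: prey: 20+10-15=15; pred: 19+3-9=13
Step 2: prey: 15+7-7=15; pred: 13+1-6=8
Step 3: prey: 15+7-4=18; pred: 8+1-4=5
Step 4: prey: 18+9-3=24; pred: 5+0-2=3
Step 5: prey: 24+12-2=34; pred: 3+0-1=2
Step 6: prey: 34+17-2=49; pred: 2+0-1=1
Step 7: prey: 49+24-1=72; pred: 1+0-0=1
Step 8: prey: 72+36-2=106; pred: 1+0-0=1
Step 9: prey: 106+53-4=155; pred: 1+1-0=2
Max prey = 155 at step 9

Answer: 155 9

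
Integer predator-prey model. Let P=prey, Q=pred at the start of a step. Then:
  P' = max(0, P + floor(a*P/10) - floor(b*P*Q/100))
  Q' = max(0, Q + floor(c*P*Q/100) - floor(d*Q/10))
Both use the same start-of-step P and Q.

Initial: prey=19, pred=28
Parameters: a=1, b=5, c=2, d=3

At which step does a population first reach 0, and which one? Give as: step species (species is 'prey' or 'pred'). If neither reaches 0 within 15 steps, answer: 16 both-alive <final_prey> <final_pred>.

Step 1: prey: 19+1-26=0; pred: 28+10-8=30
First extinction: prey at step 1

Answer: 1 prey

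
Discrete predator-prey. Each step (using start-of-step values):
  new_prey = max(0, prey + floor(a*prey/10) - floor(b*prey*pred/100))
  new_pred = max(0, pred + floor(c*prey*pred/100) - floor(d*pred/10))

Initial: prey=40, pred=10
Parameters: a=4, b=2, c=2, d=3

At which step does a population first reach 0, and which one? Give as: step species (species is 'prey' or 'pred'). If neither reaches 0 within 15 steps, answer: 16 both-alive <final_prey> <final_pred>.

Step 1: prey: 40+16-8=48; pred: 10+8-3=15
Step 2: prey: 48+19-14=53; pred: 15+14-4=25
Step 3: prey: 53+21-26=48; pred: 25+26-7=44
Step 4: prey: 48+19-42=25; pred: 44+42-13=73
Step 5: prey: 25+10-36=0; pred: 73+36-21=88
First extinction: prey at step 5

Answer: 5 prey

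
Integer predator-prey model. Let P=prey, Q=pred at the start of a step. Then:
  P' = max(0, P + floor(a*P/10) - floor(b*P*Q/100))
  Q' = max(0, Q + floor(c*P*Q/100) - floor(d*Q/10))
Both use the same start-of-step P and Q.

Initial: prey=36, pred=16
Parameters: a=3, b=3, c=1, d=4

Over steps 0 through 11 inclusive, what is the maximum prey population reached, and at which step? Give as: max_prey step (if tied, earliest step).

Step 1: prey: 36+10-17=29; pred: 16+5-6=15
Step 2: prey: 29+8-13=24; pred: 15+4-6=13
Step 3: prey: 24+7-9=22; pred: 13+3-5=11
Step 4: prey: 22+6-7=21; pred: 11+2-4=9
Step 5: prey: 21+6-5=22; pred: 9+1-3=7
Step 6: prey: 22+6-4=24; pred: 7+1-2=6
Step 7: prey: 24+7-4=27; pred: 6+1-2=5
Step 8: prey: 27+8-4=31; pred: 5+1-2=4
Step 9: prey: 31+9-3=37; pred: 4+1-1=4
Step 10: prey: 37+11-4=44; pred: 4+1-1=4
Step 11: prey: 44+13-5=52; pred: 4+1-1=4
Max prey = 52 at step 11

Answer: 52 11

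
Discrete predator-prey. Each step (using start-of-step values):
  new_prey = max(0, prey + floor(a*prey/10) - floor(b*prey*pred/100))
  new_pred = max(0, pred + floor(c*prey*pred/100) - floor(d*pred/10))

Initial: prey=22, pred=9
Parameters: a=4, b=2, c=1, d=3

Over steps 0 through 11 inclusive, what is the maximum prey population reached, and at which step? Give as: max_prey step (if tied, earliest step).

Answer: 82 7

Derivation:
Step 1: prey: 22+8-3=27; pred: 9+1-2=8
Step 2: prey: 27+10-4=33; pred: 8+2-2=8
Step 3: prey: 33+13-5=41; pred: 8+2-2=8
Step 4: prey: 41+16-6=51; pred: 8+3-2=9
Step 5: prey: 51+20-9=62; pred: 9+4-2=11
Step 6: prey: 62+24-13=73; pred: 11+6-3=14
Step 7: prey: 73+29-20=82; pred: 14+10-4=20
Step 8: prey: 82+32-32=82; pred: 20+16-6=30
Step 9: prey: 82+32-49=65; pred: 30+24-9=45
Step 10: prey: 65+26-58=33; pred: 45+29-13=61
Step 11: prey: 33+13-40=6; pred: 61+20-18=63
Max prey = 82 at step 7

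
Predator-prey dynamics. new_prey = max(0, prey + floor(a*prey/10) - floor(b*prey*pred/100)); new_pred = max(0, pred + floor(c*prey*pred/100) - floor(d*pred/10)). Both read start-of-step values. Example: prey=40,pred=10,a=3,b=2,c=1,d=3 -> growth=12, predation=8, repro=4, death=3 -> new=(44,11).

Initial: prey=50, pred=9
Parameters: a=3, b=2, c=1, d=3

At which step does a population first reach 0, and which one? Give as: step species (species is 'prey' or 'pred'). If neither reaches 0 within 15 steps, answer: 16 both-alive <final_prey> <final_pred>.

Step 1: prey: 50+15-9=56; pred: 9+4-2=11
Step 2: prey: 56+16-12=60; pred: 11+6-3=14
Step 3: prey: 60+18-16=62; pred: 14+8-4=18
Step 4: prey: 62+18-22=58; pred: 18+11-5=24
Step 5: prey: 58+17-27=48; pred: 24+13-7=30
Step 6: prey: 48+14-28=34; pred: 30+14-9=35
Step 7: prey: 34+10-23=21; pred: 35+11-10=36
Step 8: prey: 21+6-15=12; pred: 36+7-10=33
Step 9: prey: 12+3-7=8; pred: 33+3-9=27
Step 10: prey: 8+2-4=6; pred: 27+2-8=21
Step 11: prey: 6+1-2=5; pred: 21+1-6=16
Step 12: prey: 5+1-1=5; pred: 16+0-4=12
Step 13: prey: 5+1-1=5; pred: 12+0-3=9
Step 14: prey: 5+1-0=6; pred: 9+0-2=7
Step 15: prey: 6+1-0=7; pred: 7+0-2=5
No extinction within 15 steps

Answer: 16 both-alive 7 5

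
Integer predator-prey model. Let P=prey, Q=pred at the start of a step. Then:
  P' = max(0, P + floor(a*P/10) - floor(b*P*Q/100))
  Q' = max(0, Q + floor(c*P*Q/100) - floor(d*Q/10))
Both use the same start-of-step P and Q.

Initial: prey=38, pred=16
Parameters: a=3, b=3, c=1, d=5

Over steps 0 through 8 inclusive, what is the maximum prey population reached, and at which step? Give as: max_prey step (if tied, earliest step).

Step 1: prey: 38+11-18=31; pred: 16+6-8=14
Step 2: prey: 31+9-13=27; pred: 14+4-7=11
Step 3: prey: 27+8-8=27; pred: 11+2-5=8
Step 4: prey: 27+8-6=29; pred: 8+2-4=6
Step 5: prey: 29+8-5=32; pred: 6+1-3=4
Step 6: prey: 32+9-3=38; pred: 4+1-2=3
Step 7: prey: 38+11-3=46; pred: 3+1-1=3
Step 8: prey: 46+13-4=55; pred: 3+1-1=3
Max prey = 55 at step 8

Answer: 55 8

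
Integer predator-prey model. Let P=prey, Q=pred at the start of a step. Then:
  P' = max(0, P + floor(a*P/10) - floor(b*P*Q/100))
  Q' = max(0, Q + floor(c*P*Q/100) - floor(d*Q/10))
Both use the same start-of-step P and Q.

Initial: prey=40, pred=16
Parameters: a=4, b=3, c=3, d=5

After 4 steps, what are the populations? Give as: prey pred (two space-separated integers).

Answer: 0 28

Derivation:
Step 1: prey: 40+16-19=37; pred: 16+19-8=27
Step 2: prey: 37+14-29=22; pred: 27+29-13=43
Step 3: prey: 22+8-28=2; pred: 43+28-21=50
Step 4: prey: 2+0-3=0; pred: 50+3-25=28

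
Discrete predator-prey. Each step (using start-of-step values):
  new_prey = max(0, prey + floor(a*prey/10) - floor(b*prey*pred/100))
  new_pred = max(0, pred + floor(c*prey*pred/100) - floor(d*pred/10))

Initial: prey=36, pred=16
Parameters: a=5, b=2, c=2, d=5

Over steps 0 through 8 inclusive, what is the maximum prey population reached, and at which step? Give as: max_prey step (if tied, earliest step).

Answer: 48 2

Derivation:
Step 1: prey: 36+18-11=43; pred: 16+11-8=19
Step 2: prey: 43+21-16=48; pred: 19+16-9=26
Step 3: prey: 48+24-24=48; pred: 26+24-13=37
Step 4: prey: 48+24-35=37; pred: 37+35-18=54
Step 5: prey: 37+18-39=16; pred: 54+39-27=66
Step 6: prey: 16+8-21=3; pred: 66+21-33=54
Step 7: prey: 3+1-3=1; pred: 54+3-27=30
Step 8: prey: 1+0-0=1; pred: 30+0-15=15
Max prey = 48 at step 2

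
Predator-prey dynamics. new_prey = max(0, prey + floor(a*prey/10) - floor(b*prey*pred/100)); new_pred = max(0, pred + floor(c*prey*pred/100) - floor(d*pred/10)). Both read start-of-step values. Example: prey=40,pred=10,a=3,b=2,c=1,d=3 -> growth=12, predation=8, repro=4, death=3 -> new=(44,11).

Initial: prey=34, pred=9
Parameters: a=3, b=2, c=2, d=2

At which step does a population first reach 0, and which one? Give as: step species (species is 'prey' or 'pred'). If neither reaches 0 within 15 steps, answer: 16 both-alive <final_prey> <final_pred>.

Answer: 6 prey

Derivation:
Step 1: prey: 34+10-6=38; pred: 9+6-1=14
Step 2: prey: 38+11-10=39; pred: 14+10-2=22
Step 3: prey: 39+11-17=33; pred: 22+17-4=35
Step 4: prey: 33+9-23=19; pred: 35+23-7=51
Step 5: prey: 19+5-19=5; pred: 51+19-10=60
Step 6: prey: 5+1-6=0; pred: 60+6-12=54
First extinction: prey at step 6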